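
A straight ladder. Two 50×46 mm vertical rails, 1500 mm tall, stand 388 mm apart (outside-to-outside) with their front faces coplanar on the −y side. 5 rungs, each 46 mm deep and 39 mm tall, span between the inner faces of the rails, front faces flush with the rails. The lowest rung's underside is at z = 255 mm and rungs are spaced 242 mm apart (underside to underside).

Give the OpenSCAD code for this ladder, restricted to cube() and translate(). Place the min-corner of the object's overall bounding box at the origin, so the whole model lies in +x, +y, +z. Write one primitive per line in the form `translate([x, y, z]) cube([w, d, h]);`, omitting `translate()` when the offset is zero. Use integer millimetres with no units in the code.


cube([50, 46, 1500]);
translate([338, 0, 0]) cube([50, 46, 1500]);
translate([50, 0, 255]) cube([288, 46, 39]);
translate([50, 0, 497]) cube([288, 46, 39]);
translate([50, 0, 739]) cube([288, 46, 39]);
translate([50, 0, 981]) cube([288, 46, 39]);
translate([50, 0, 1223]) cube([288, 46, 39]);


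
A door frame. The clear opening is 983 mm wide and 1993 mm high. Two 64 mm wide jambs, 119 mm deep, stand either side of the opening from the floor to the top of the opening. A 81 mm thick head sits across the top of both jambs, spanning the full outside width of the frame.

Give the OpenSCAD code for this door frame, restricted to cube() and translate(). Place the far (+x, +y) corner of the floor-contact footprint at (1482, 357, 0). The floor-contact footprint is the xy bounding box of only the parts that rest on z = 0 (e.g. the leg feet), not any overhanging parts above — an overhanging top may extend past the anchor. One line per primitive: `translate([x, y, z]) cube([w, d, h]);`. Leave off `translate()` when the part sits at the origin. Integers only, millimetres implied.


translate([371, 238, 0]) cube([64, 119, 1993]);
translate([1418, 238, 0]) cube([64, 119, 1993]);
translate([371, 238, 1993]) cube([1111, 119, 81]);


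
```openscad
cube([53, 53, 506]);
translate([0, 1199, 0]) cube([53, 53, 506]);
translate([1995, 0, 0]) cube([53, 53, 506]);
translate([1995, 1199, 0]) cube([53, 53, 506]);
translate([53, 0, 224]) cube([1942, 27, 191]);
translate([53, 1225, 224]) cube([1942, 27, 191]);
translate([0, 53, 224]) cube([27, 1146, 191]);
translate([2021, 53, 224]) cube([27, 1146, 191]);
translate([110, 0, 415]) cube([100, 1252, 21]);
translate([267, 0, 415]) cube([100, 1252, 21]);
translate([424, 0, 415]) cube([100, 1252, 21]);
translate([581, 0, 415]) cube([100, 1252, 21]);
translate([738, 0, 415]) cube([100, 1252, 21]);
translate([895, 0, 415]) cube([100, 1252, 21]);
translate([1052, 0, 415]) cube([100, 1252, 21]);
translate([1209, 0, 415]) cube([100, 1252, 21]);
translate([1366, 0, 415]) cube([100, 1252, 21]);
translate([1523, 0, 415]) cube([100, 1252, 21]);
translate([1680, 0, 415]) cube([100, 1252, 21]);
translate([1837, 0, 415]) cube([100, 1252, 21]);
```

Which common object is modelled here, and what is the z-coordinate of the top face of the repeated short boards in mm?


A bed frame. The slat-top height is 436 mm.

Four posts, four rails, and a row of slats — a bed frame. Slats sit on the rails at z = 224 + 191 = 415; with slat thickness 21, the top is 436 mm.


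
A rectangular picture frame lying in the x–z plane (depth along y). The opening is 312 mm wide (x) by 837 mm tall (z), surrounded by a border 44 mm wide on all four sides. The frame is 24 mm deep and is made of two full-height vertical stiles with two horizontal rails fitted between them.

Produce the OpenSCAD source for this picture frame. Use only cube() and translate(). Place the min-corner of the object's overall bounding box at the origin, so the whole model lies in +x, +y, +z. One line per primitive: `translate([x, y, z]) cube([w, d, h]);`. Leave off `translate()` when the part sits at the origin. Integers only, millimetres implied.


cube([44, 24, 925]);
translate([356, 0, 0]) cube([44, 24, 925]);
translate([44, 0, 0]) cube([312, 24, 44]);
translate([44, 0, 881]) cube([312, 24, 44]);


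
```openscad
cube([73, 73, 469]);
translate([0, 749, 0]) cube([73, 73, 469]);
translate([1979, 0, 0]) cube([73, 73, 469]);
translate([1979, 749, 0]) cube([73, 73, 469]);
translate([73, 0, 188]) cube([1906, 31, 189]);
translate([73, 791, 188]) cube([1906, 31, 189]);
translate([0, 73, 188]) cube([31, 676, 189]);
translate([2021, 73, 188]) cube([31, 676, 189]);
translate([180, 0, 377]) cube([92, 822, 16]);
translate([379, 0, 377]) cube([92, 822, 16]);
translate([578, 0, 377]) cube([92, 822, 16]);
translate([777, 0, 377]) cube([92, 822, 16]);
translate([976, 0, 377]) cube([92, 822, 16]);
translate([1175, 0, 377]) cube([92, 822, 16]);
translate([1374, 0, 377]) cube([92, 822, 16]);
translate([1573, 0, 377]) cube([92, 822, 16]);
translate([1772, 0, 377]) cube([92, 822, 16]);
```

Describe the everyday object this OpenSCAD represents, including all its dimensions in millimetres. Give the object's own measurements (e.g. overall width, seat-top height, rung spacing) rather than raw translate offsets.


A bed frame 2052 mm long (x) by 822 mm wide (y). Four 73×73 mm corner posts, 469 mm tall, at the corners of the footprint. Four rails of 31 mm thickness and 189 mm height run between adjacent posts with their undersides at z = 188 mm, their outer faces flush with the outside of the frame (the two x-running rails run between the posts' inner faces; the two y-running rails run between the posts' inner faces). 9 slats, each 92 mm wide (x) and 16 mm thick, lie across the top of the two x-running rails, running the full 822 mm width of the frame in y; along x they sit between the end posts with a 107 mm gap after the −x posts and between neighbouring slats, leaving 115 mm before the +x posts.


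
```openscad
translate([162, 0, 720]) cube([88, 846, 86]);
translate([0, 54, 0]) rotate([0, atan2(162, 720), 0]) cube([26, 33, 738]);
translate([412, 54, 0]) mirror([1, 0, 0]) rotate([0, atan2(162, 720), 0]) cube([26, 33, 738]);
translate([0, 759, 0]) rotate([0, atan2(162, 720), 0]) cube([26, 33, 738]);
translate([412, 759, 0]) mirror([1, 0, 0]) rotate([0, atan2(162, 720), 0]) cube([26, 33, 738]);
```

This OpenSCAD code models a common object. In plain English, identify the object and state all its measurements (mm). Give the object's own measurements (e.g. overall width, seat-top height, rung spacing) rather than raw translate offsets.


A sawhorse. A 88×846×86 mm beam (x, y, z) sits on two A-frame leg pairs. Each pair is two raked legs of 26×33 mm section (33 mm along y) splaying symmetrically in x. Each leg rises 720 mm vertically over 162 mm of horizontal reach and is 738 mm long along its own axis. Every leg's outer bottom edge rests on the floor and its outer top edge meets a bottom edge of the beam — the left legs (tilting toward +x) meet the beam's −x bottom edge, the right legs (their mirror images, tilting toward −x) meet its +x bottom edge — so the leg tops tuck under the beam, the beam's underside is 720 mm above the floor, and the feet are 412 mm apart outside-to-outside with the beam centred between them. The two leg pairs are set in 54 mm from either end of the beam.


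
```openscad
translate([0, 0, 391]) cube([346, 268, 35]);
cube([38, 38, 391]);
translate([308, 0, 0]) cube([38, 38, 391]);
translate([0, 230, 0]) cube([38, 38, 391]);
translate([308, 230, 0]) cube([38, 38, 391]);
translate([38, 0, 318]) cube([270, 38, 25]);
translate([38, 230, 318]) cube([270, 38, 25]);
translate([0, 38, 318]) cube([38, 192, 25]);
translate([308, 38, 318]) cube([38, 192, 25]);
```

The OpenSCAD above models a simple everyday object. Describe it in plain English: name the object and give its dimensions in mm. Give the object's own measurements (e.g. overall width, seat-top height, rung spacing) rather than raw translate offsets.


A simple wooden stool: a rectangular seat 346 mm (x) by 268 mm (y), 35 mm thick, top face at z = 426 mm, on four square legs, each 38×38 mm in cross-section. The legs rest on z = 0, each flush with a corner of the seat. Four stretchers, 38 mm wide and 25 mm tall, connect adjacent legs with their undersides at z = 318 mm, each running between the inner faces of the legs it joins and aligned with the legs' outer faces on the other axis.


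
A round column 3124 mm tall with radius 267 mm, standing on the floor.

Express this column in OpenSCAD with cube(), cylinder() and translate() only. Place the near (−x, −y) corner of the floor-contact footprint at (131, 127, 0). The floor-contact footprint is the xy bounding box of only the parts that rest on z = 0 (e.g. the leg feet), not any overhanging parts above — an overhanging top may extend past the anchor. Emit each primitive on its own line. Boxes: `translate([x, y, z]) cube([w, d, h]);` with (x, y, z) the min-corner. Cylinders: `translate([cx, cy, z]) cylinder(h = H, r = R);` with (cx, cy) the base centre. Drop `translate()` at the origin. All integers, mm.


translate([398, 394, 0]) cylinder(h = 3124, r = 267);


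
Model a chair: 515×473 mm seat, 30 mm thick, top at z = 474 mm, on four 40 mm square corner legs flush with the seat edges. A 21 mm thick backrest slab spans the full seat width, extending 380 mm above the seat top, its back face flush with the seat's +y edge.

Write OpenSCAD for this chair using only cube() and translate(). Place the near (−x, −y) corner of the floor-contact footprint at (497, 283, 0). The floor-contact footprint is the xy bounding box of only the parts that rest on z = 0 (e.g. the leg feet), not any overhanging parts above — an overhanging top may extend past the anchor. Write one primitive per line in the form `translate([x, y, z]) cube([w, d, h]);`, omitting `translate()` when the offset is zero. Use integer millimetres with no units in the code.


translate([497, 283, 444]) cube([515, 473, 30]);
translate([497, 283, 0]) cube([40, 40, 444]);
translate([972, 283, 0]) cube([40, 40, 444]);
translate([497, 716, 0]) cube([40, 40, 444]);
translate([972, 716, 0]) cube([40, 40, 444]);
translate([497, 735, 474]) cube([515, 21, 380]);


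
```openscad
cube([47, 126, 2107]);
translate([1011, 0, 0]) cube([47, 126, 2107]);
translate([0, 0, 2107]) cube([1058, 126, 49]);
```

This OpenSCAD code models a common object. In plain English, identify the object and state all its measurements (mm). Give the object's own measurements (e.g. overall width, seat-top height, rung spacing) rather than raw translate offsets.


A door frame. The clear opening is 964 mm wide and 2107 mm high. Two 47 mm wide jambs, 126 mm deep, stand either side of the opening from the floor to the top of the opening. A 49 mm thick head sits across the top of both jambs, spanning the full outside width of the frame.


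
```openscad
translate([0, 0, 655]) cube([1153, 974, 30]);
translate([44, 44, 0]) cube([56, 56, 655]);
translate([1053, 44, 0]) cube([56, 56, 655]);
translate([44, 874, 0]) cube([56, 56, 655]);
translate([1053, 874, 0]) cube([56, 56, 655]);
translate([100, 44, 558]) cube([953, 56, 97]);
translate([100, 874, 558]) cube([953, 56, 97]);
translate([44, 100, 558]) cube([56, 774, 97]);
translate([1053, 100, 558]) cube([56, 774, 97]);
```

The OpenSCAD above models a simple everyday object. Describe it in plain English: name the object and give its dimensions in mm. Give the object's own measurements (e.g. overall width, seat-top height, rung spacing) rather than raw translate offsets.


A table: top 1153 mm (x) × 974 mm (y), 30 mm thick, upper face at z = 685 mm, on four 56×56 mm square legs, each inset 44 mm from the nearest pair of top edges from z = 0 to the bottom of the top. Four apron rails, 56 mm thick and 97 mm tall, run between adjacent legs with their top edges flush with the underside of the top and their outer faces flush with the legs' outer faces.


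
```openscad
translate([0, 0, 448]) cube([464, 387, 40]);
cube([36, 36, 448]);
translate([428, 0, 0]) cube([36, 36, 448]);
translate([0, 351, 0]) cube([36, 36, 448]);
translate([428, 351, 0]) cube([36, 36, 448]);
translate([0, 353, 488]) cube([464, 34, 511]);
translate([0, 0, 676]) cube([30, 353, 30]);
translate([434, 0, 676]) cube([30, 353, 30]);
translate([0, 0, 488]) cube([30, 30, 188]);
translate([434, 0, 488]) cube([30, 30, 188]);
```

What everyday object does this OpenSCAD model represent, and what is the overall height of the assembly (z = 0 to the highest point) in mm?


A chair. The overall height is 999 mm.

A slab on four corner posts with a tall panel at the back — a chair. The seat slab sits at z = 448 with thickness 40, and the 511 mm backrest starts at the seat top, so the overall height is 448 + 40 + 511 = 999 mm.


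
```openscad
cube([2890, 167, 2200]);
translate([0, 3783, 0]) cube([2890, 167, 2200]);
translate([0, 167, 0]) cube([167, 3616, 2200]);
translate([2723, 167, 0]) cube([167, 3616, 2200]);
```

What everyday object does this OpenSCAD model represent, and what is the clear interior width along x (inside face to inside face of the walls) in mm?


A house (or room) frame. The interior width is 2556 mm.

Four 2200 mm walls enclosing a rectangle with no floor or roof — a room or house frame. Outside width is 2890 mm and wall thickness is 167 mm, so the interior width is 2890 − 2 × 167 = 2556 mm.


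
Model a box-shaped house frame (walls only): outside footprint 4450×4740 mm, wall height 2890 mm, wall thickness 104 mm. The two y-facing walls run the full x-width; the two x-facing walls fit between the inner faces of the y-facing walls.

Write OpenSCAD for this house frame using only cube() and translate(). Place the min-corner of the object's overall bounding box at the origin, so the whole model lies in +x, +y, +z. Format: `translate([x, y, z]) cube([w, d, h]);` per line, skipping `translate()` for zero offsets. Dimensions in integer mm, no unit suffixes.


cube([4450, 104, 2890]);
translate([0, 4636, 0]) cube([4450, 104, 2890]);
translate([0, 104, 0]) cube([104, 4532, 2890]);
translate([4346, 104, 0]) cube([104, 4532, 2890]);


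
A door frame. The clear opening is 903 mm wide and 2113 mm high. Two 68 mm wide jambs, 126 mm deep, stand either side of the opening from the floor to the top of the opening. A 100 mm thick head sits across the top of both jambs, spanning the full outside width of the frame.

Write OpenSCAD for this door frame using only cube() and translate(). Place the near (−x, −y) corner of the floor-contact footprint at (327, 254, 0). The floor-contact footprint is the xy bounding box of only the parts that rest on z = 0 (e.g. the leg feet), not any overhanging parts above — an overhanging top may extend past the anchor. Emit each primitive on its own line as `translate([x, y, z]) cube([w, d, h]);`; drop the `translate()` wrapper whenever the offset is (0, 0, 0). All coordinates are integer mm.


translate([327, 254, 0]) cube([68, 126, 2113]);
translate([1298, 254, 0]) cube([68, 126, 2113]);
translate([327, 254, 2113]) cube([1039, 126, 100]);


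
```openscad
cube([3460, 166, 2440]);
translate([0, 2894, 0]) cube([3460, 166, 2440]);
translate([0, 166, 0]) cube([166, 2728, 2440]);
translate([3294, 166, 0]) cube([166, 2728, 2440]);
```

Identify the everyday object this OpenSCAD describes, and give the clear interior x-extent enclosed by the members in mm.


A house (or room) frame. The interior width is 3128 mm.

Four 2440 mm walls enclosing a rectangle with no floor or roof — a room or house frame. Outside width is 3460 mm and wall thickness is 166 mm, so the interior width is 3460 − 2 × 166 = 3128 mm.


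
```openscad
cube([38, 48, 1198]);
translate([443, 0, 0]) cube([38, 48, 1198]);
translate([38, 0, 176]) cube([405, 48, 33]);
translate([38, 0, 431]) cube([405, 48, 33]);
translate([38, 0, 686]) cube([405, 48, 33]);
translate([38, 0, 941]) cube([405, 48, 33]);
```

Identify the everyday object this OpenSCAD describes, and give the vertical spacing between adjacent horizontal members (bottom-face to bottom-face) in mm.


A ladder. The rung spacing is 255 mm.

Two tall 38×48 posts with 4 short bars between them — a ladder. Adjacent rungs sit at z = 176 and z = 431, so the spacing is 431 − 176 = 255 mm.


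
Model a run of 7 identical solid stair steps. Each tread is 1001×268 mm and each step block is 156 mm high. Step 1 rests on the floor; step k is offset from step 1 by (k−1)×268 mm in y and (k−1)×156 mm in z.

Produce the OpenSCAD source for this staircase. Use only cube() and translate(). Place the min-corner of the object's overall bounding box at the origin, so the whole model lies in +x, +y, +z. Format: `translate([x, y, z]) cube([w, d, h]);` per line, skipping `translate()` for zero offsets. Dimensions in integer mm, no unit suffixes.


cube([1001, 268, 156]);
translate([0, 268, 156]) cube([1001, 268, 156]);
translate([0, 536, 312]) cube([1001, 268, 156]);
translate([0, 804, 468]) cube([1001, 268, 156]);
translate([0, 1072, 624]) cube([1001, 268, 156]);
translate([0, 1340, 780]) cube([1001, 268, 156]);
translate([0, 1608, 936]) cube([1001, 268, 156]);


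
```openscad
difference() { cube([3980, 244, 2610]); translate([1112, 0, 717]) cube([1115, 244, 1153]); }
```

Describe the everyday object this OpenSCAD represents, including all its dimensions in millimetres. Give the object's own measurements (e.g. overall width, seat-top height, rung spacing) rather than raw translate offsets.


A wall 3980 mm long (x), 244 mm thick (y), 2610 mm tall, with a rectangular window opening cut through it. The opening is 1115 mm wide and 1153 mm tall; its sill is at z = 717 mm and its near (−x) edge is 1112 mm from the wall's −x end. The opening passes through the full wall thickness.


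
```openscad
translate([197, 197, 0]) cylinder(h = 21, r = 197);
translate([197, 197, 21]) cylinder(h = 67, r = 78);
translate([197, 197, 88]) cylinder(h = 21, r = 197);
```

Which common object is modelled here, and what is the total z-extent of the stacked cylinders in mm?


A spool. The overall height is 109 mm.

Three coaxial cylinders, large–small–large — a spool. Two 21 mm flanges and a 67 mm core give 21 + 67 + 21 = 109 mm.


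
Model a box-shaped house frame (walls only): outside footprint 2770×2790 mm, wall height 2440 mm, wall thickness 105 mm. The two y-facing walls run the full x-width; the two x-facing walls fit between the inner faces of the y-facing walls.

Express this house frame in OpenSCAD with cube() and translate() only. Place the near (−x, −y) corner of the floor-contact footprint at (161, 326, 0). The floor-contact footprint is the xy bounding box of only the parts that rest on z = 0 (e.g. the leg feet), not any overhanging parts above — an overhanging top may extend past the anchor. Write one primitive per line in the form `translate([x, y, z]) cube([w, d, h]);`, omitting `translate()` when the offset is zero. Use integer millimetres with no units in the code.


translate([161, 326, 0]) cube([2770, 105, 2440]);
translate([161, 3011, 0]) cube([2770, 105, 2440]);
translate([161, 431, 0]) cube([105, 2580, 2440]);
translate([2826, 431, 0]) cube([105, 2580, 2440]);


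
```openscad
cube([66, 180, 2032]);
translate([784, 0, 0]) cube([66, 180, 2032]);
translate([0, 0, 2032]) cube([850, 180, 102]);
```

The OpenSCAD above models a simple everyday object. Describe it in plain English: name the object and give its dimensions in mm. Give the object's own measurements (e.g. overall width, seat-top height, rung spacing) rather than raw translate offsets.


A door frame. The clear opening is 718 mm wide and 2032 mm high. Two 66 mm wide jambs, 180 mm deep, stand either side of the opening from the floor to the top of the opening. A 102 mm thick head sits across the top of both jambs, spanning the full outside width of the frame.


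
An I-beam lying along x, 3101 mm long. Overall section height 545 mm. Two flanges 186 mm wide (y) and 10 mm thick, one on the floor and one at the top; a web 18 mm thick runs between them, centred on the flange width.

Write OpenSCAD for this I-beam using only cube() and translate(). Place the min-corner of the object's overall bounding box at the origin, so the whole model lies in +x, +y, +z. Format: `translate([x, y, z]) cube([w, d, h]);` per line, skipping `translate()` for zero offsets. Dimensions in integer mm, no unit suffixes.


cube([3101, 186, 10]);
translate([0, 84, 10]) cube([3101, 18, 525]);
translate([0, 0, 535]) cube([3101, 186, 10]);


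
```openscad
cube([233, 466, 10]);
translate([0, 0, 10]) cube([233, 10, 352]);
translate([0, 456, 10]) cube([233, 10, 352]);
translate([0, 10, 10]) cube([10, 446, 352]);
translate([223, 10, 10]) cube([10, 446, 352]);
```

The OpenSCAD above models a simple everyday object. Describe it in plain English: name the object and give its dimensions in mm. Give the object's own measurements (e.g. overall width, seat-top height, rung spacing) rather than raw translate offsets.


An open-topped rectangular box: outside dimensions 233×466×362 mm, with a uniform wall and base thickness of 10 mm. The base is a full 233×466 slab on the floor; four walls sit on top of the base. The front and back walls (the −y and +y sides) span the full width; the two side walls fit between them.


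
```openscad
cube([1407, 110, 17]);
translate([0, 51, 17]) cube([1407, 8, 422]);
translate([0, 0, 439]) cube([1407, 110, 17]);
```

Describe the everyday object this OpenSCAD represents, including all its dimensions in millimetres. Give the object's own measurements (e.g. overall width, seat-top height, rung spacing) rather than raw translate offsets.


An I-beam lying along x, 1407 mm long. Overall section height 456 mm. Two flanges 110 mm wide (y) and 17 mm thick, one on the floor and one at the top; a web 8 mm thick runs between them, centred on the flange width.


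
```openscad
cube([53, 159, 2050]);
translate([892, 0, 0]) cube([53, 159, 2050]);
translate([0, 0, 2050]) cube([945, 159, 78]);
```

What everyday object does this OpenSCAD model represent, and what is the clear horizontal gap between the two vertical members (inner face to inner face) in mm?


A door frame. The clear opening width is 839 mm.

Two 2050 mm tall posts with a header on top — a door frame. The left jamb is 53 mm wide at x = 0; the right jamb starts at x = 892. The clear opening is 892 − 53 = 839 mm.


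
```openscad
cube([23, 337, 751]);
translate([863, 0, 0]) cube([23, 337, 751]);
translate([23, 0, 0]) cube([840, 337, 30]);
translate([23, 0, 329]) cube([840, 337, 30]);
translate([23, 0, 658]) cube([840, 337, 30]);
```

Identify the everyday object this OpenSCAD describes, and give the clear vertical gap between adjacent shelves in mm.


A bookshelf. The clear shelf gap is 299 mm.

Two tall side panels with 3 horizontal boards between them — a bookshelf. The first two shelf undersides are at z = 0 and z = 329; with shelf thickness 30, the clear gap is 329 − 0 − 30 = 299 mm.


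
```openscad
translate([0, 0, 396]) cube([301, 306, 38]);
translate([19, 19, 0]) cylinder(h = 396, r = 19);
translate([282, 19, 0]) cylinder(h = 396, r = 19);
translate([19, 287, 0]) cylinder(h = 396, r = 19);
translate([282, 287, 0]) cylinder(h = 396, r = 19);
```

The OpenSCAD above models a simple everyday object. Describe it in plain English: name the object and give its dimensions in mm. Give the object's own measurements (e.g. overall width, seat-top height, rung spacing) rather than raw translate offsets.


A four-legged stool. The seat is a 301×306×38 mm slab whose top surface is at z = 434 mm; four round legs, each 38 mm in diameter, run from the floor (z = 0) to the underside of the seat, each leg's axis is inset half a diameter from the nearest pair of seat edges (so the leg's bounding box is flush with the corner).


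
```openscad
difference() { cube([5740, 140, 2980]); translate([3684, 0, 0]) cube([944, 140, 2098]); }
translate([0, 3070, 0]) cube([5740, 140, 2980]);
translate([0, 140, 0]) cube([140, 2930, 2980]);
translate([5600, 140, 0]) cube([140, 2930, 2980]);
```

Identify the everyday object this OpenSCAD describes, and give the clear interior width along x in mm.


A single room. The interior width is 5460 mm.

Four walls enclosing a rectangle with a door in the front wall — a room. Outside width 5740 minus two 140 mm walls gives 5460 mm.


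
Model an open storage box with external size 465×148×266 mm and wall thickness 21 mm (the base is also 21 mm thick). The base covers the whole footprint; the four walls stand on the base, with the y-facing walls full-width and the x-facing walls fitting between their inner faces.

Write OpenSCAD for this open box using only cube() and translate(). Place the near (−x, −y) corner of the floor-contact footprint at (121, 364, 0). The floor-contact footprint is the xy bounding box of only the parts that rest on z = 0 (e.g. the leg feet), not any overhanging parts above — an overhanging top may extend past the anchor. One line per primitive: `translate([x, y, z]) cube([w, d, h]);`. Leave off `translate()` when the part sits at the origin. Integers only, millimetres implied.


translate([121, 364, 0]) cube([465, 148, 21]);
translate([121, 364, 21]) cube([465, 21, 245]);
translate([121, 491, 21]) cube([465, 21, 245]);
translate([121, 385, 21]) cube([21, 106, 245]);
translate([565, 385, 21]) cube([21, 106, 245]);


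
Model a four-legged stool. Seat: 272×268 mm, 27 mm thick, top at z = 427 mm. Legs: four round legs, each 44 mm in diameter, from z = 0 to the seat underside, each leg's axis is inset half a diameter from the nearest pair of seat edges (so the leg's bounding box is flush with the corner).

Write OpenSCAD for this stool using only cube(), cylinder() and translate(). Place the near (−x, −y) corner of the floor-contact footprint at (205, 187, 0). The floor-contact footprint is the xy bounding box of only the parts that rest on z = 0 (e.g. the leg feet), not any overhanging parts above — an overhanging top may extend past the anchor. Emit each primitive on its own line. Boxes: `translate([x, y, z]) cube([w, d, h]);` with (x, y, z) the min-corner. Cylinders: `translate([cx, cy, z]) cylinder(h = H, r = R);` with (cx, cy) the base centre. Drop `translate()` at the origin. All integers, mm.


translate([205, 187, 400]) cube([272, 268, 27]);
translate([227, 209, 0]) cylinder(h = 400, r = 22);
translate([455, 209, 0]) cylinder(h = 400, r = 22);
translate([227, 433, 0]) cylinder(h = 400, r = 22);
translate([455, 433, 0]) cylinder(h = 400, r = 22);


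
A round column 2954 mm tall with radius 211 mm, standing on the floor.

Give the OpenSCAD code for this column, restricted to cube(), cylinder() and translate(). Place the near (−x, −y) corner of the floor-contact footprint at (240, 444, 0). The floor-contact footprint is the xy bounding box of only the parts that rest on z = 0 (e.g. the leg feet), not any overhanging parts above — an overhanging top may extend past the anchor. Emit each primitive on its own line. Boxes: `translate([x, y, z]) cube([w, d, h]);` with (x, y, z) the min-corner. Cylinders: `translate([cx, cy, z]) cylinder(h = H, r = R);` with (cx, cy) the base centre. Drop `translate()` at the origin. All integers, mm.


translate([451, 655, 0]) cylinder(h = 2954, r = 211);


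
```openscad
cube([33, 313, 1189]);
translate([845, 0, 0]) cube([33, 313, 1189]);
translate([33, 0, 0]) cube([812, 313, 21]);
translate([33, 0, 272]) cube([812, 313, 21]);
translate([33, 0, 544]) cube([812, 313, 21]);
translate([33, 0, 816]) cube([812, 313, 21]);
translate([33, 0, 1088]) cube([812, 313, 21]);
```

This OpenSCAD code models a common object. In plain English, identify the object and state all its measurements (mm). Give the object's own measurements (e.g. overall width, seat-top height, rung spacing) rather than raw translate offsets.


An open bookshelf. Two side panels, each 33 mm thick, 313 mm deep and 1189 mm tall, stand 878 mm apart (outside-to-outside). Between them sit 5 shelves, each 21 mm thick and 313 mm deep, spanning the full gap between the sides. The bottom shelf rests on the floor (its underside at z = 0) and the clear gap between one shelf's top and the next shelf's underside is 251 mm.


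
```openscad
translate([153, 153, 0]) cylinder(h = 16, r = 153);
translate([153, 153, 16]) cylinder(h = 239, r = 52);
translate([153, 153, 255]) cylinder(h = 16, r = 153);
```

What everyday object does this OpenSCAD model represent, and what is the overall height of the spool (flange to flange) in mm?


A spool. The overall height is 271 mm.

Three coaxial cylinders, large–small–large — a spool. Two 16 mm flanges and a 239 mm core give 16 + 239 + 16 = 271 mm.


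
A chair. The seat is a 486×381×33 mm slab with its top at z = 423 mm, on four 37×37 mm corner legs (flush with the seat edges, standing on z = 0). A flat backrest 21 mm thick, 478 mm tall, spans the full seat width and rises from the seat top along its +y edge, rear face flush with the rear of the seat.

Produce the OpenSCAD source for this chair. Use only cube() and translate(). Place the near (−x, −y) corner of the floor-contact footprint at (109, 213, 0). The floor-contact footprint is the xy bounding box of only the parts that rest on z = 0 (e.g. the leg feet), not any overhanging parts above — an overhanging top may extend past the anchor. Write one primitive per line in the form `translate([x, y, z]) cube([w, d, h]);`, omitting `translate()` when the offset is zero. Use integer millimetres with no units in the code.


translate([109, 213, 390]) cube([486, 381, 33]);
translate([109, 213, 0]) cube([37, 37, 390]);
translate([558, 213, 0]) cube([37, 37, 390]);
translate([109, 557, 0]) cube([37, 37, 390]);
translate([558, 557, 0]) cube([37, 37, 390]);
translate([109, 573, 423]) cube([486, 21, 478]);


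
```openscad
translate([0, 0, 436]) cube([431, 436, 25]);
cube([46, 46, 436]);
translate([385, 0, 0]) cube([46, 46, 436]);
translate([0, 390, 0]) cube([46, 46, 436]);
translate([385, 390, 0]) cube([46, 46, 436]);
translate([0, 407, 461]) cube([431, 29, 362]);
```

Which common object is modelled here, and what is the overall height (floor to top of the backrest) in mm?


A chair. The overall height is 823 mm.

A slab on four corner posts with a tall panel at the back — a chair. The seat slab sits at z = 436 with thickness 25, and the 362 mm backrest starts at the seat top, so the overall height is 436 + 25 + 362 = 823 mm.


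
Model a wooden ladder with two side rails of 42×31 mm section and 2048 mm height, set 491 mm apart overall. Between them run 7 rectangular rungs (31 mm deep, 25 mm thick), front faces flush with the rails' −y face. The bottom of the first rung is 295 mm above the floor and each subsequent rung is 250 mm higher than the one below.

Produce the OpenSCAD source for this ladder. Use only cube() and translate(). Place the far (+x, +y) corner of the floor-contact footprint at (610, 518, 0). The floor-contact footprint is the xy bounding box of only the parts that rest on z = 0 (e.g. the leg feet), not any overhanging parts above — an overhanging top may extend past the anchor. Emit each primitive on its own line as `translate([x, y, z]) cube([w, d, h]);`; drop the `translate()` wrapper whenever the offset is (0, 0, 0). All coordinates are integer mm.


translate([119, 487, 0]) cube([42, 31, 2048]);
translate([568, 487, 0]) cube([42, 31, 2048]);
translate([161, 487, 295]) cube([407, 31, 25]);
translate([161, 487, 545]) cube([407, 31, 25]);
translate([161, 487, 795]) cube([407, 31, 25]);
translate([161, 487, 1045]) cube([407, 31, 25]);
translate([161, 487, 1295]) cube([407, 31, 25]);
translate([161, 487, 1545]) cube([407, 31, 25]);
translate([161, 487, 1795]) cube([407, 31, 25]);


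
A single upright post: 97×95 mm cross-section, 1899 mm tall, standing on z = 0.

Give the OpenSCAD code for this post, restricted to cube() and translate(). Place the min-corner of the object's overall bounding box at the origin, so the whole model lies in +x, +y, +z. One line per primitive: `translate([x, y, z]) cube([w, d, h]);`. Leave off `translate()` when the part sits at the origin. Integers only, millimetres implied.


cube([97, 95, 1899]);


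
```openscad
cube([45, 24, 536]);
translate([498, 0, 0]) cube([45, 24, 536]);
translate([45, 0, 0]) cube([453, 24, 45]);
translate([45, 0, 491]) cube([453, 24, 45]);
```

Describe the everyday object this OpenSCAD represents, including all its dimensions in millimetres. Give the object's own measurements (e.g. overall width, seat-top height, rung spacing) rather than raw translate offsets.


A rectangular picture frame lying in the x–z plane (depth along y). The opening is 453 mm wide (x) by 446 mm tall (z), surrounded by a border 45 mm wide on all four sides. The frame is 24 mm deep and is made of two full-height vertical stiles with two horizontal rails fitted between them.


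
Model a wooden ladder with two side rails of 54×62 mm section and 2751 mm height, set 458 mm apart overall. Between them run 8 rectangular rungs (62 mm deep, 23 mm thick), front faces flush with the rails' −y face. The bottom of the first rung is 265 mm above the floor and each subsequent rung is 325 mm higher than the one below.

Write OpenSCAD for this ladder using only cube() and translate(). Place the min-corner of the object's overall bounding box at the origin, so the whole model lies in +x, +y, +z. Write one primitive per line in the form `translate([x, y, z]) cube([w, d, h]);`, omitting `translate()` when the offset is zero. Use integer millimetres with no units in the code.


cube([54, 62, 2751]);
translate([404, 0, 0]) cube([54, 62, 2751]);
translate([54, 0, 265]) cube([350, 62, 23]);
translate([54, 0, 590]) cube([350, 62, 23]);
translate([54, 0, 915]) cube([350, 62, 23]);
translate([54, 0, 1240]) cube([350, 62, 23]);
translate([54, 0, 1565]) cube([350, 62, 23]);
translate([54, 0, 1890]) cube([350, 62, 23]);
translate([54, 0, 2215]) cube([350, 62, 23]);
translate([54, 0, 2540]) cube([350, 62, 23]);


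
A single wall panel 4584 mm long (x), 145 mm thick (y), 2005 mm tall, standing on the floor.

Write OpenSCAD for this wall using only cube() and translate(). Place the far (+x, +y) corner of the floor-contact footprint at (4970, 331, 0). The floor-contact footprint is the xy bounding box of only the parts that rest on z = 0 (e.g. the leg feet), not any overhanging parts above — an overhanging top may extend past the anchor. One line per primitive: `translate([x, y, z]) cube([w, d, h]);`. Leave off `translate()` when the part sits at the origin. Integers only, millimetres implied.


translate([386, 186, 0]) cube([4584, 145, 2005]);


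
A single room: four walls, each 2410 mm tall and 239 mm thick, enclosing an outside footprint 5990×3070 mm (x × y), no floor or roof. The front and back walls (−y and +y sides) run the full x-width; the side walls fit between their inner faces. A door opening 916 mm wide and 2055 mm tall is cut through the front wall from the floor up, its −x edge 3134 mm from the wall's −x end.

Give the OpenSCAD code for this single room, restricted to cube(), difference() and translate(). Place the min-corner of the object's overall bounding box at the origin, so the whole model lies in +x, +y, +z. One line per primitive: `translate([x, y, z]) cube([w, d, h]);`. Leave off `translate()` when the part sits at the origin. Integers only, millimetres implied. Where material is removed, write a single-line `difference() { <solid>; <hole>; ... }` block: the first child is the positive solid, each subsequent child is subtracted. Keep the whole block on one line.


difference() { cube([5990, 239, 2410]); translate([3134, 0, 0]) cube([916, 239, 2055]); }
translate([0, 2831, 0]) cube([5990, 239, 2410]);
translate([0, 239, 0]) cube([239, 2592, 2410]);
translate([5751, 239, 0]) cube([239, 2592, 2410]);


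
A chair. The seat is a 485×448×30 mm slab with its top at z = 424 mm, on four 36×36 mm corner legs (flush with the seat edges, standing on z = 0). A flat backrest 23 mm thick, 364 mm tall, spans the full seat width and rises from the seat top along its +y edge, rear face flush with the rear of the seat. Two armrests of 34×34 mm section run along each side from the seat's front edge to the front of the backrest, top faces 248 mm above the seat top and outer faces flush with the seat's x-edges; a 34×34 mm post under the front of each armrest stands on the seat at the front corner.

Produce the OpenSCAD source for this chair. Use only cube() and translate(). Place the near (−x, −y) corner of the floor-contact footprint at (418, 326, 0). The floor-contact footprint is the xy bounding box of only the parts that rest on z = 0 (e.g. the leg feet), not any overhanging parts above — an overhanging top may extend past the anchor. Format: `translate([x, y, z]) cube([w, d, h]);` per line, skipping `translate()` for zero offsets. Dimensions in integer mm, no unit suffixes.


// leg_h = 424 - 30 = 394
// arm post h = 248 - 34 = 214
translate([418, 326, 394]) cube([485, 448, 30]);
translate([418, 326, 0]) cube([36, 36, 394]);
translate([867, 326, 0]) cube([36, 36, 394]);
translate([418, 738, 0]) cube([36, 36, 394]);
translate([867, 738, 0]) cube([36, 36, 394]);
translate([418, 751, 424]) cube([485, 23, 364]);
translate([418, 326, 638]) cube([34, 425, 34]);
translate([869, 326, 638]) cube([34, 425, 34]);
translate([418, 326, 424]) cube([34, 34, 214]);
translate([869, 326, 424]) cube([34, 34, 214]);


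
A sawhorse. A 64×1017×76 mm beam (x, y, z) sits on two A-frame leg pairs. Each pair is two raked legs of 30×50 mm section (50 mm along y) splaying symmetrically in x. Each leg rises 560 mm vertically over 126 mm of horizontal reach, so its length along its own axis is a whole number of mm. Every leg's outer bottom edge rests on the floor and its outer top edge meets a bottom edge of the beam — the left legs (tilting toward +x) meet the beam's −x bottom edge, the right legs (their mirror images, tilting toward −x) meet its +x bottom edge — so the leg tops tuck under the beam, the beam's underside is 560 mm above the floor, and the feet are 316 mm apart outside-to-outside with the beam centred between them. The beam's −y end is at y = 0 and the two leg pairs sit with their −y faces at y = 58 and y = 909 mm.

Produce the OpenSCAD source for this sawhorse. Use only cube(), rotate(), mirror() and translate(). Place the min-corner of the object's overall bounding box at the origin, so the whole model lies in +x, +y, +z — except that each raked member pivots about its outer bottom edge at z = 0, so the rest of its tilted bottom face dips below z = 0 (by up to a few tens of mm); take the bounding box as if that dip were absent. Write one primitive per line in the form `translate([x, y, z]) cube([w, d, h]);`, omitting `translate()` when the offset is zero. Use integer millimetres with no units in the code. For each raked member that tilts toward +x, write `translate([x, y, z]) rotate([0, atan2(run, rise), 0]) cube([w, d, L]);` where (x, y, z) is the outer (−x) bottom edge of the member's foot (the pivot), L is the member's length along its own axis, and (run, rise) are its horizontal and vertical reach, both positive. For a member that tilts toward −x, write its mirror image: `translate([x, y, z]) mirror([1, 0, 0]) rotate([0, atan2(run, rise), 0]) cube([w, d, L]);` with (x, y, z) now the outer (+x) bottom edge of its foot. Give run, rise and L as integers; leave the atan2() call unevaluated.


translate([126, 0, 560]) cube([64, 1017, 76]);
translate([0, 58, 0]) rotate([0, atan2(126, 560), 0]) cube([30, 50, 574]);
translate([316, 58, 0]) mirror([1, 0, 0]) rotate([0, atan2(126, 560), 0]) cube([30, 50, 574]);
translate([0, 909, 0]) rotate([0, atan2(126, 560), 0]) cube([30, 50, 574]);
translate([316, 909, 0]) mirror([1, 0, 0]) rotate([0, atan2(126, 560), 0]) cube([30, 50, 574]);


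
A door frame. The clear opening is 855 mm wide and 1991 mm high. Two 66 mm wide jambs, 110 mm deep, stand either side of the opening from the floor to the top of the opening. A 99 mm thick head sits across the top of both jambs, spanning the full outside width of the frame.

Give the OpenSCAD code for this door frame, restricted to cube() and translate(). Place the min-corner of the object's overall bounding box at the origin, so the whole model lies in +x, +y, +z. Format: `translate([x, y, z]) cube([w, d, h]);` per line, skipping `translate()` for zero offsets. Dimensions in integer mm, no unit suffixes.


cube([66, 110, 1991]);
translate([921, 0, 0]) cube([66, 110, 1991]);
translate([0, 0, 1991]) cube([987, 110, 99]);
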